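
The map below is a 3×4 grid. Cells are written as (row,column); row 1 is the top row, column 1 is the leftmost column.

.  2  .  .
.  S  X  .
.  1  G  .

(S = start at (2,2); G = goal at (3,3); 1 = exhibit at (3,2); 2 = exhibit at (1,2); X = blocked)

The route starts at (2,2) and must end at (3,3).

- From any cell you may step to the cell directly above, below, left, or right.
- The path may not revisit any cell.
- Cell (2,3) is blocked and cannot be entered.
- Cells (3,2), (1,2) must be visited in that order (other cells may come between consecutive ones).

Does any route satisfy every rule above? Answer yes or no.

One route that works: (2,2) → (3,2) → (3,1) → (2,1) → (1,1) → (1,2) → (1,3) → (1,4) → (2,4) → (3,4) → (3,3).

yes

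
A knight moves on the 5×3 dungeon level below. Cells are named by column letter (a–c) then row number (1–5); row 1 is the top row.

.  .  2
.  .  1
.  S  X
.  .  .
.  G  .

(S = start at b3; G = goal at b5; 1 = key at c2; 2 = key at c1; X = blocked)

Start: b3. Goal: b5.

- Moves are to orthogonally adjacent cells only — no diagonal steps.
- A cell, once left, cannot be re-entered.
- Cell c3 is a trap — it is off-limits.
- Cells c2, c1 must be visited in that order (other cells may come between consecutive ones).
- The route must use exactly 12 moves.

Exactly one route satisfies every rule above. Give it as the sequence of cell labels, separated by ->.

The waypoints must appear in the order c2, c1, with no cell reused.
Route from b3: up to b2, right to c2, up to c1, 2× left (reaching a1), 3× down (reaching a4), 2× right (reaching c4), down to c5, left to b5 — 12 moves in all.
Check: order respected (1 at step 2, 2 at step 3); 12 moves as required.

b3 -> b2 -> c2 -> c1 -> b1 -> a1 -> a2 -> a3 -> a4 -> b4 -> c4 -> c5 -> b5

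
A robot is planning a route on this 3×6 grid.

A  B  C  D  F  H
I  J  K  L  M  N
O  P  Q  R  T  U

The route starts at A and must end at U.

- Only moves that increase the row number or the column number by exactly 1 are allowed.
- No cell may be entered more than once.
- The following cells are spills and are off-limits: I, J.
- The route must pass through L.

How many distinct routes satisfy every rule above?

6

A right/down-only route from A to U makes exactly 2 down-moves and 5 right-moves in some order.
With no other constraints that would be C(7,2) = 21 routes.
Split at L and multiply the segment counts (each segment already excludes blocked cells): A→L: 2; L→U: 3; product = 6.
That gives 6 routes.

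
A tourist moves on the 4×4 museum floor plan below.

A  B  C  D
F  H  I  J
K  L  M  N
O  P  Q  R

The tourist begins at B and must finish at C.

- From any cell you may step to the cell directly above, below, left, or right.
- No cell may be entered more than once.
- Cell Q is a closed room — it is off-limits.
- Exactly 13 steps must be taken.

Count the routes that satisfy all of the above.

1

Need simple routes of exactly 13 moves from B to C (Manhattan distance 1, so 6 moves are spent on a detour and 6 undoing it).
Enumerating: B A F K O P L H I M N J D C.
That gives 1 route.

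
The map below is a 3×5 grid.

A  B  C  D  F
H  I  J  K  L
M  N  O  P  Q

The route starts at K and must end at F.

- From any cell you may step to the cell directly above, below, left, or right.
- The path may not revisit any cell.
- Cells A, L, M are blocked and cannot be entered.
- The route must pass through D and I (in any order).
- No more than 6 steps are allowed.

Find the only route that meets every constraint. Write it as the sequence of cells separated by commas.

The 6-move cap with required stops at D, I leaves no slack for detours.
Route from K: 2× left (reaching I), up to B, 3× right (reaching F) — 6 moves in all.
Check: all required cells visited; 6 ≤ 6 moves.

K, J, I, B, C, D, F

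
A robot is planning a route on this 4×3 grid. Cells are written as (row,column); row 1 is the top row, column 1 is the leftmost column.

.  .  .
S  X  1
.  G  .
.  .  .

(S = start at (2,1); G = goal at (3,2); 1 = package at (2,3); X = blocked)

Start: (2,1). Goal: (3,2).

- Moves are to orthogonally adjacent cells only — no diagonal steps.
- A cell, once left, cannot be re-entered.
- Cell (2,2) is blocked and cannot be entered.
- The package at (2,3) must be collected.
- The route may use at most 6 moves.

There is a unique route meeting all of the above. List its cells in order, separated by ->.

(2,1) -> (1,1) -> (1,2) -> (1,3) -> (2,3) -> (3,3) -> (3,2)

Any route must reach (2,3) and still end at (3,2) within 6 moves, so the order of the required stops is forced.
Route from (2,1): up 1 to (1,1), right 2 to (1,3), down 2 to (3,3), left 1 to (3,2) — 6 moves in all.
Check: all required cells visited; 6 ≤ 6 moves.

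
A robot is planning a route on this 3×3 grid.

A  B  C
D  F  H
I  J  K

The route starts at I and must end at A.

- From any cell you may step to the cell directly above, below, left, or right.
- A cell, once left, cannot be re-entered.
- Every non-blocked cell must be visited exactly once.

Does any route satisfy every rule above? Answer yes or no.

One route that works: I → D → F → J → K → H → C → B → A.

yes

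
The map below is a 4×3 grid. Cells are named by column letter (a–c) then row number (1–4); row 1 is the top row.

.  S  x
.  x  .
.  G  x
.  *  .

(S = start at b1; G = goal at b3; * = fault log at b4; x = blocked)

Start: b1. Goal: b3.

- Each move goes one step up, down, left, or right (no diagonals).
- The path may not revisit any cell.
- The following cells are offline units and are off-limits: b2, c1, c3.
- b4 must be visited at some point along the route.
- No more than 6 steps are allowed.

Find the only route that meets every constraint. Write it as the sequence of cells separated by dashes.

The budget equals the shortest possible length, so every move has to be on a shortest route through the required cells.
Route from b1: left 1 to a1, down 3 to a4, right 1 to b4, up 1 to b3 — 6 moves in all.
Check: all required cells visited; 6 ≤ 6 moves.

b1 - a1 - a2 - a3 - a4 - b4 - b3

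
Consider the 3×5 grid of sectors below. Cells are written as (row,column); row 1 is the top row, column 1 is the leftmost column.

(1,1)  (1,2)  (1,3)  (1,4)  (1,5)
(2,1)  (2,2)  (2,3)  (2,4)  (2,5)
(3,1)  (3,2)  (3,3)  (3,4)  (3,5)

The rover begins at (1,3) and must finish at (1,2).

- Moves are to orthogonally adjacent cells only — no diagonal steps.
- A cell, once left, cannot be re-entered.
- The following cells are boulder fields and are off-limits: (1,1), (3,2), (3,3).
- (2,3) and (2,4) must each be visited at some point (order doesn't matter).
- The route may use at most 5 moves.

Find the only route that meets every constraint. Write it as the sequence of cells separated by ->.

The 5-move cap with required stops at (2,3), (2,4) leaves no slack for detours.
Route from (1,3): right to (1,4), down to (2,4), 2× left (reaching (2,2)), up to (1,2) — 5 moves in all.
Check: all required cells visited; 5 ≤ 5 moves.

(1,3) -> (1,4) -> (2,4) -> (2,3) -> (2,2) -> (1,2)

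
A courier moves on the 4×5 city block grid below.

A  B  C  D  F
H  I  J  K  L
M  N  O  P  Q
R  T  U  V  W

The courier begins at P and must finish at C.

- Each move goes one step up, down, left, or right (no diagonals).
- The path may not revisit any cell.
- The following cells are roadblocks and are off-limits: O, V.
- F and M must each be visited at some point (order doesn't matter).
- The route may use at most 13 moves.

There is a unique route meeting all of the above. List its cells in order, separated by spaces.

P Q L F D K J I N M H A B C

Any route must reach F and M and still end at C within 13 moves, so the order of the required stops is forced.
Route from P: right 1 to Q, up 2 to F, left 1 to D, down 1 to K, left 2 to I, down 1 to N, left 1 to M, up 2 to A, right 2 to C — 13 moves in all.
Check: all required cells visited; 13 ≤ 13 moves.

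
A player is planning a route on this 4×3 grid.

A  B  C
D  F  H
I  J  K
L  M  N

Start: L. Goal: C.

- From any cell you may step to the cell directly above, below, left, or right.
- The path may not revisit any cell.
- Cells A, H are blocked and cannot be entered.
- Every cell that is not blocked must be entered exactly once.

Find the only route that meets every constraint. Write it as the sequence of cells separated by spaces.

L M N K J I D F B C

Need to visit all 10 open cells exactly once, starting at L and ending at C.
Route from L: right 2 to N, up 1 to K, left 2 to I, up 1 to D, right 1 to F, up 1 to B, right 1 to C — 9 moves in all.
Check: all 10 open cells covered.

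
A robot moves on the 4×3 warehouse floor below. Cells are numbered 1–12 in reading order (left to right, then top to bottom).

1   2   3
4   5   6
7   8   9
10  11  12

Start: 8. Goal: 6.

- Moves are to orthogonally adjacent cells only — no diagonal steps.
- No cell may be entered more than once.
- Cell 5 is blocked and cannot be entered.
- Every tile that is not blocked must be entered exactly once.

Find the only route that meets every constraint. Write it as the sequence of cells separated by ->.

8 -> 9 -> 12 -> 11 -> 10 -> 7 -> 4 -> 1 -> 2 -> 3 -> 6

Need to visit all 11 open cells exactly once, starting at 8 and ending at 6.
Cell 12 has only two open neighbours (9 and 11), so the path must pass straight through it: one of those is the cell it's entered from and the other is where it exits.
Route from 8: right to 9, down to 12, 2× left (reaching 10), 3× up (reaching 1), 2× right (reaching 3), down to 6 — 10 moves in all.
Check: all 11 open cells covered.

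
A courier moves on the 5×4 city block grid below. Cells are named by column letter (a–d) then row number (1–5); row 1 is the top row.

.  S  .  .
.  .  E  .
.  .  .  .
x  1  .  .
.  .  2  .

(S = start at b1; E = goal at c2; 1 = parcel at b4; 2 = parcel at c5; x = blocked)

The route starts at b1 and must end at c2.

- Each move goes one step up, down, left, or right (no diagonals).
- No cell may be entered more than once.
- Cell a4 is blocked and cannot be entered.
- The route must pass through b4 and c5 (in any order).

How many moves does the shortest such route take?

8

Any route passes through b4 and c5 in some order between b1 and c2. Summing Manhattan distances along each leg and taking the cheapest ordering (b1 → b4 → c5 → c2) gives a lower bound of 3 + 2 + 3 = 8 moves.
A route of 8 moves achieves this: b1 → b2 → b3 → b4 → b5 → c5 → c4 → c3 → c2.
Since 8 matches the lower bound, it is optimal.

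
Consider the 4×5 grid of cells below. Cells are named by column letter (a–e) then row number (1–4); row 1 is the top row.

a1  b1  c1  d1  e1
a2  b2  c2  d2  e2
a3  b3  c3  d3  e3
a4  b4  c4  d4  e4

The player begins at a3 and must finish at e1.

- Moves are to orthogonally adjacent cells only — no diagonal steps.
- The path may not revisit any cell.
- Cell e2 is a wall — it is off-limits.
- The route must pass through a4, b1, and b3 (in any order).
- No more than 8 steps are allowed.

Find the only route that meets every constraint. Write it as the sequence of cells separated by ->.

Any route must reach a4, b1, and b3 and still end at e1 within 8 moves, so the order of the required stops is forced.
Route from a3: down to a4, right to b4, 3× up (reaching b1), 3× right (reaching e1) — 8 moves in all.
Check: all required cells visited; 8 ≤ 8 moves.

a3 -> a4 -> b4 -> b3 -> b2 -> b1 -> c1 -> d1 -> e1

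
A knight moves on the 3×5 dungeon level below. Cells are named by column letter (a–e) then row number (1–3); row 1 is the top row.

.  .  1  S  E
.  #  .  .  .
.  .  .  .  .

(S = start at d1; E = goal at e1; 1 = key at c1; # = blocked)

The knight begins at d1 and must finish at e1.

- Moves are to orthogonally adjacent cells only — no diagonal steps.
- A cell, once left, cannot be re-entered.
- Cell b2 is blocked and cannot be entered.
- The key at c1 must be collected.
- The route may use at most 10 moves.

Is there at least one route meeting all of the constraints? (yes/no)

One route that works: d1 → c1 → c2 → d2 → e2 → e1.

yes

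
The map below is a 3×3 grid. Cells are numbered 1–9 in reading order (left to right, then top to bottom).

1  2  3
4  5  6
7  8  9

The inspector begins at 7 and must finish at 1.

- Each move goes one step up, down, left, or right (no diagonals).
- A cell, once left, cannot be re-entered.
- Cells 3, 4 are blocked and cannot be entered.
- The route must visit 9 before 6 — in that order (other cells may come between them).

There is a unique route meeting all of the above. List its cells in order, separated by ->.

7 -> 8 -> 9 -> 6 -> 5 -> 2 -> 1

The waypoints must appear in the order 9, 6, with no cell reused.
Route from 7: right 2 to 9, up 1 to 6, left 1 to 5, up 1 to 2, left 1 to 1 — 6 moves in all.
Check: order respected (9 at step 2, 6 at step 3).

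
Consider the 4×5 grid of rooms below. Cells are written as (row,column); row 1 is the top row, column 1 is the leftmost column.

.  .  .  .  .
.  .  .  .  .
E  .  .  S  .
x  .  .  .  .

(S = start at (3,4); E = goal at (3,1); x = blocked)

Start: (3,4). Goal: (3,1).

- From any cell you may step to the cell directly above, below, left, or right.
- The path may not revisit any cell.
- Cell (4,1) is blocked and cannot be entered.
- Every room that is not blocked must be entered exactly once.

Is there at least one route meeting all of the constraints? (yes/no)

Colour the cells like a checkerboard: each orthogonal step flips colour, so a Hamiltonian route alternates colours. Here there are 10 cells of one colour and 9 of the other, with start on the opposite colour to the goal — the counts and endpoints can't be arranged into an alternating sequence of length 19, so no Hamiltonian route exists.

no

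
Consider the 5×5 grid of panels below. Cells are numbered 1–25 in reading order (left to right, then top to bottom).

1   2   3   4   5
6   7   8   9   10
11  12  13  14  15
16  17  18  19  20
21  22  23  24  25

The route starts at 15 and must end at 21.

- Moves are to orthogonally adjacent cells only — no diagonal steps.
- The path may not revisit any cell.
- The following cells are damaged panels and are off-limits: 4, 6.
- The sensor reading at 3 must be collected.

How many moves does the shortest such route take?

Any route passes through 3 somewhere between 15 and 21. Summing Manhattan distances along the two legs (15 → 3 → 21) gives a lower bound of 4 + 6 = 10 moves.
A route of 10 moves achieves this: 15 → 10 → 9 → 8 → 3 → 2 → 7 → 12 → 17 → 22 → 21.
Since 10 matches the lower bound, it is optimal.

10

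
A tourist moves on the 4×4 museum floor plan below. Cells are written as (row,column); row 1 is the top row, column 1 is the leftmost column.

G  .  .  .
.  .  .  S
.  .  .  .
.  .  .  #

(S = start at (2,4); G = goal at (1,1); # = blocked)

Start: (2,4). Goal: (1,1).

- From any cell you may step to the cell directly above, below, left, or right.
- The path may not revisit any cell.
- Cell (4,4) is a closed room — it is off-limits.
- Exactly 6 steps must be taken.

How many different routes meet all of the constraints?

Need simple routes of exactly 6 moves from (2,4) to (1,1) (Manhattan distance 4, so 1 moves are spent on a detour and 1 undoing it).
Branch systematically from the start, pruning whenever the remaining move budget drops below the Manhattan distance to (1,1) or differs from it in parity. Grouping the completions by first move — via (1,4): 3; via (3,4): 6; via (2,3): 5 — and summing: 3 + 6 + 5 = 14.
That gives 14 routes.

14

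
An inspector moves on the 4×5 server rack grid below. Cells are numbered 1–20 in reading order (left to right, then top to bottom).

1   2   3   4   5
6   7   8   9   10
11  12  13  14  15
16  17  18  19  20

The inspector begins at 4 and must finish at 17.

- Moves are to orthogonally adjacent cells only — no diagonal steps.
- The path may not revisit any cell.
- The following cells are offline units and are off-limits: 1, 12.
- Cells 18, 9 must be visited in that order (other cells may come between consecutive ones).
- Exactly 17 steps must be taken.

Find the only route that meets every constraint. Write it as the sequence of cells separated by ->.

4 -> 5 -> 10 -> 15 -> 20 -> 19 -> 18 -> 13 -> 14 -> 9 -> 8 -> 3 -> 2 -> 7 -> 6 -> 11 -> 16 -> 17

The waypoints must appear in the order 18, 9, with no cell reused.
Route from 4: right 1 to 5, down 3 to 20, left 2 to 18, up 1 to 13, right 1 to 14, up 1 to 9, left 1 to 8, up 1 to 3, left 1 to 2, down 1 to 7, left 1 to 6, down 2 to 16, right 1 to 17 — 17 moves in all.
Check: order respected (18 at step 6, 9 at step 9); 17 moves as required.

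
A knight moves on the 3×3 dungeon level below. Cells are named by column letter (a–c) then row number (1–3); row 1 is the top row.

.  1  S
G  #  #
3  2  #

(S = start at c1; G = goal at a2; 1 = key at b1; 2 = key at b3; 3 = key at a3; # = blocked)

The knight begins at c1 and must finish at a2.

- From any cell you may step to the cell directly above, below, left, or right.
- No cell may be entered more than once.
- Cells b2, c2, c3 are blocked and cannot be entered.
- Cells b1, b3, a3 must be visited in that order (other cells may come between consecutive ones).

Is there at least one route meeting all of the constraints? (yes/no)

no

b3 must be visited but has only one open neighbour (a3), and it is neither the start nor the goal — the route would have to enter and leave through a3, re-entering it.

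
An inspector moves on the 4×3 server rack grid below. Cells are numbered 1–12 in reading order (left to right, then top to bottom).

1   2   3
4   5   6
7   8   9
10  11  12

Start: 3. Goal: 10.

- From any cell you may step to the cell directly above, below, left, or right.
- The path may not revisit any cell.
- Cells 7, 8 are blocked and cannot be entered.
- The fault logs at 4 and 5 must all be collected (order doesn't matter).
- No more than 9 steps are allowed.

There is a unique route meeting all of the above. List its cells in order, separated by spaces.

3 2 1 4 5 6 9 12 11 10

The 9-move cap with required stops at 4, 5 leaves no slack for detours.
Route from 3: left 2 to 1, down 1 to 4, right 2 to 6, down 2 to 12, left 2 to 10 — 9 moves in all.
Check: all required cells visited; 9 ≤ 9 moves.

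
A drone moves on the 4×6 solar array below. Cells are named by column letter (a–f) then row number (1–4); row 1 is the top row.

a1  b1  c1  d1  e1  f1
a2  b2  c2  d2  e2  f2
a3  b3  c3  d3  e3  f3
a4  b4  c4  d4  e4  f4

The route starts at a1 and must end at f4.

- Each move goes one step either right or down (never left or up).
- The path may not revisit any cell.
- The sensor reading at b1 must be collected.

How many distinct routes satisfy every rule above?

35

A right/down-only route from a1 to f4 makes exactly 3 down-moves and 5 right-moves in some order.
With no other constraints that would be C(8,3) = 56 routes.
Split at b1 and multiply the segment counts: a1→b1: 1; b1→f4: 35; product = 35.
That gives 35 routes.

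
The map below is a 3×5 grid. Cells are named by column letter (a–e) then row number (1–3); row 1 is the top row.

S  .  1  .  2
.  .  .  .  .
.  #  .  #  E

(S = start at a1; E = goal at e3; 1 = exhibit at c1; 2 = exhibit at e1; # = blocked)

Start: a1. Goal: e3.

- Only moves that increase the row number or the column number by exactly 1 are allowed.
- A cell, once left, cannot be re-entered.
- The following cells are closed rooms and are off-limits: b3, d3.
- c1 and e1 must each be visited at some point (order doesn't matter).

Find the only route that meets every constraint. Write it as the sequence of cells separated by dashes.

a1 - b1 - c1 - d1 - e1 - e2 - e3

Moves only go right or down, so the column and row indices never decrease.
Route from a1: 4× right (reaching e1), 2× down (reaching e3) — 6 moves in all.
Check: all required cells visited.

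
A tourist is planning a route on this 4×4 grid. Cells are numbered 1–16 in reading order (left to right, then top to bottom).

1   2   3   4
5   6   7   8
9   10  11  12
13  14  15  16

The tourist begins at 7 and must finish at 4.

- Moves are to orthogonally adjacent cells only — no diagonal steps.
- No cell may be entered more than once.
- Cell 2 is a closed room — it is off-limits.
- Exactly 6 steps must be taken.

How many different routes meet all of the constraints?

Need simple routes of exactly 6 moves from 7 to 4 (Manhattan distance 2, so 2 moves are spent on a detour and 2 undoing it).
Enumerating: 7 11 15 16 12 8 4 | 7 6 10 11 12 8 4.
That gives 2 routes.

2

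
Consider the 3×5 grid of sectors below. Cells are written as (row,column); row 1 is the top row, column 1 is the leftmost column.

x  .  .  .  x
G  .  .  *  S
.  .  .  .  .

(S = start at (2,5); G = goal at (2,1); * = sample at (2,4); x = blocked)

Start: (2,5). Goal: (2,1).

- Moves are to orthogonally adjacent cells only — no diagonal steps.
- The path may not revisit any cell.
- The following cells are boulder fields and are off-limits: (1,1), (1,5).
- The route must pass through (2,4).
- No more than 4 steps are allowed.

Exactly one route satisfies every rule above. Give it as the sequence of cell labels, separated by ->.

(2,5) -> (2,4) -> (2,3) -> (2,2) -> (2,1)

The 4-move cap with required stops at (2,4) leaves no slack for detours.
Route from (2,5): left 4 to (2,1) — 4 moves in all.
Check: all required cells visited; 4 ≤ 4 moves.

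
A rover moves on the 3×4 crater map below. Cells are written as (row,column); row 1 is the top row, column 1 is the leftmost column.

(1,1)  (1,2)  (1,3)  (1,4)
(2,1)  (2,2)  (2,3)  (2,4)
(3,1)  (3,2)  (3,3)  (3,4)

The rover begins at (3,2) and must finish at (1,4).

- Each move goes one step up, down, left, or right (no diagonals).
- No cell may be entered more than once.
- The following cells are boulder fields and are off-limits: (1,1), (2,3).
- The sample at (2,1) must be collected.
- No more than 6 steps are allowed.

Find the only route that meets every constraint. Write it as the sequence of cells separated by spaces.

The budget equals the shortest possible length, so every move has to be on a shortest route through the required cells.
Route from (3,2): left 1 to (3,1), up 1 to (2,1), right 1 to (2,2), up 1 to (1,2), right 2 to (1,4) — 6 moves in all.
Check: all required cells visited; 6 ≤ 6 moves.

(3,2) (3,1) (2,1) (2,2) (1,2) (1,3) (1,4)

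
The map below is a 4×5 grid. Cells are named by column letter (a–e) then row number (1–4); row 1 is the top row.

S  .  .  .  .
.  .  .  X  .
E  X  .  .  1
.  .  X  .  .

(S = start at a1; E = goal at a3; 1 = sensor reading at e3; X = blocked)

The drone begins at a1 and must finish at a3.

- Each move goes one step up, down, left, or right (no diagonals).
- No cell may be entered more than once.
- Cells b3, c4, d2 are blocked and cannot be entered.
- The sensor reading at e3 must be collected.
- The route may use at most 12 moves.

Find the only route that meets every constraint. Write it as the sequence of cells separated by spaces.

a1 b1 c1 d1 e1 e2 e3 d3 c3 c2 b2 a2 a3

The budget equals the shortest possible length, so every move has to be on a shortest route through the required cells.
Route from a1: 4× right (reaching e1), 2× down (reaching e3), 2× left (reaching c3), up to c2, 2× left (reaching a2), down to a3 — 12 moves in all.
Check: all required cells visited; 12 ≤ 12 moves.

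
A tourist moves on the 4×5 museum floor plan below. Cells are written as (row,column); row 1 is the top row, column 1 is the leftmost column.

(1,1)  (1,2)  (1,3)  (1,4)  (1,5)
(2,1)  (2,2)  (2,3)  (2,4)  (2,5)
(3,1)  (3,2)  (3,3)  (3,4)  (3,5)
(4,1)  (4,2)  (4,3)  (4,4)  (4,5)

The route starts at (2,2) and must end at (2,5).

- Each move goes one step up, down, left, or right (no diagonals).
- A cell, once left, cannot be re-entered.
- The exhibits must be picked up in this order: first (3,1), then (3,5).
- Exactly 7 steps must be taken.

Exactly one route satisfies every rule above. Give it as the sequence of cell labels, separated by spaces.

The waypoints must appear in the order (3,1), (3,5), with no cell reused.
Route from (2,2): left to (2,1), down to (3,1), 4× right (reaching (3,5)), up to (2,5) — 7 moves in all.
Check: order respected ((3,1) at step 2, (3,5) at step 6); 7 moves as required.

(2,2) (2,1) (3,1) (3,2) (3,3) (3,4) (3,5) (2,5)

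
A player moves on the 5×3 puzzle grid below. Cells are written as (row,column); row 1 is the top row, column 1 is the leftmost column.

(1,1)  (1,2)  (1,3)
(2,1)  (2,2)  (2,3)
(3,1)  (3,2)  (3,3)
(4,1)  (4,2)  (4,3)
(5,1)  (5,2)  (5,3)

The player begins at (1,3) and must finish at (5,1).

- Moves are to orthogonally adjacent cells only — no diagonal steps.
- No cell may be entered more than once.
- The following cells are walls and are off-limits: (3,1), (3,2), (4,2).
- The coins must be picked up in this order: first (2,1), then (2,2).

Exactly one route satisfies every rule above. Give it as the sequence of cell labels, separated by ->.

(1,3) -> (1,2) -> (1,1) -> (2,1) -> (2,2) -> (2,3) -> (3,3) -> (4,3) -> (5,3) -> (5,2) -> (5,1)

The waypoints must appear in the order (2,1), (2,2), with no cell reused.
Route from (1,3): 2× left (reaching (1,1)), down to (2,1), 2× right (reaching (2,3)), 3× down (reaching (5,3)), 2× left (reaching (5,1)) — 10 moves in all.
Check: order respected ((2,1) at step 3, (2,2) at step 4).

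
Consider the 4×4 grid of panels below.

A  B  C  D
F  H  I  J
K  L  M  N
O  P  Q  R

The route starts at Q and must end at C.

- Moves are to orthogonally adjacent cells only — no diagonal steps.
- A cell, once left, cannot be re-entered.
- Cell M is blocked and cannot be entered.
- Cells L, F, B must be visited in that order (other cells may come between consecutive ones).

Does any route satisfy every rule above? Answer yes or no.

yes

One route that works: Q → P → L → H → F → A → B → C.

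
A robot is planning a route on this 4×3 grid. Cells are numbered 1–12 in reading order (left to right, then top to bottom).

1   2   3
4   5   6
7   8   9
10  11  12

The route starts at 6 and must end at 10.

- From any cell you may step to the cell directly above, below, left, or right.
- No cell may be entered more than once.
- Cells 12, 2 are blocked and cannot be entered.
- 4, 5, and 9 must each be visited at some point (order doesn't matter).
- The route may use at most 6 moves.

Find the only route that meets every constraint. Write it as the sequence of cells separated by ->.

Any route must reach 4, 5, and 9 and still end at 10 within 6 moves, so the order of the required stops is forced.
Route from 6: down 1 to 9, left 1 to 8, up 1 to 5, left 1 to 4, down 2 to 10 — 6 moves in all.
Check: all required cells visited; 6 ≤ 6 moves.

6 -> 9 -> 8 -> 5 -> 4 -> 7 -> 10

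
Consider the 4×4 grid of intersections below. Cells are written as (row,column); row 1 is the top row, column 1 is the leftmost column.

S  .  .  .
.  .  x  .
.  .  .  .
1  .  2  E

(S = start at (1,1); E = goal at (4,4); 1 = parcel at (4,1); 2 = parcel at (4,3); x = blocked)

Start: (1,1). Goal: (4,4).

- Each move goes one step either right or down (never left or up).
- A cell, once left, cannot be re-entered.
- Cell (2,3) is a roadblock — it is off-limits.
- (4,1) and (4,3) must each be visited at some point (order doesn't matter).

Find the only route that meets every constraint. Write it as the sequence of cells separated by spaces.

(1,1) (2,1) (3,1) (4,1) (4,2) (4,3) (4,4)

Moves only go right or down, so the column and row indices never decrease.
Route from (1,1): down 3 to (4,1), right 3 to (4,4) — 6 moves in all.
Check: all required cells visited.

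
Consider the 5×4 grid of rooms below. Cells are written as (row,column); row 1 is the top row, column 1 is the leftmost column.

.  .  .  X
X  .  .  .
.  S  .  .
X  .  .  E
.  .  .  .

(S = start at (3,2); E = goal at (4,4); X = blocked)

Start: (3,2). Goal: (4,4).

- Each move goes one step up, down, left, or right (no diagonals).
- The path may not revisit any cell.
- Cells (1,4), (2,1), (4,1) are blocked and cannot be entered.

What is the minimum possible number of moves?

3

The Manhattan distance from (3,2) to (4,4) is |3−4| + |2−4| = 3, so at least 3 moves are needed.
A route of 3 moves achieves this: (3,2) → (4,2) → (4,3) → (4,4).
Since 3 matches the lower bound, it is optimal.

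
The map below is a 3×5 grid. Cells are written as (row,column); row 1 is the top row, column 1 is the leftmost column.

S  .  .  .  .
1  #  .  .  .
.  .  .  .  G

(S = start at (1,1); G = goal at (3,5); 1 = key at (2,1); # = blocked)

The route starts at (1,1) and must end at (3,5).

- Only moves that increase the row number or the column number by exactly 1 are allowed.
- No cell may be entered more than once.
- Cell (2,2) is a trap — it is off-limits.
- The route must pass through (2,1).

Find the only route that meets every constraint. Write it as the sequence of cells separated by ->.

Moves only go right or down, so the column and row indices never decrease.
Route from (1,1): down 2 to (3,1), right 4 to (3,5) — 6 moves in all.
Check: all required cells visited.

(1,1) -> (2,1) -> (3,1) -> (3,2) -> (3,3) -> (3,4) -> (3,5)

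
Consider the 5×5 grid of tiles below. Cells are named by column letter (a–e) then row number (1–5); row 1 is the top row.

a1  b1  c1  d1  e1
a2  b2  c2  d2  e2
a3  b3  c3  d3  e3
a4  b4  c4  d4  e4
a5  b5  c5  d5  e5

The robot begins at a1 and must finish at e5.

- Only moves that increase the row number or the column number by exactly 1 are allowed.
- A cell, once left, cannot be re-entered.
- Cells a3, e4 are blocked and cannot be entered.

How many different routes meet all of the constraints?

25

A right/down-only route from a1 to e5 makes exactly 4 down-moves and 4 right-moves in some order.
With no other constraints that would be C(8,4) = 70 routes.
Subtract routes through each blocked cell (inclusion–exclusion for overlaps): − through a3: 15 − through e4: 35 + through a3&e4: 5 → 25.
That gives 25 routes.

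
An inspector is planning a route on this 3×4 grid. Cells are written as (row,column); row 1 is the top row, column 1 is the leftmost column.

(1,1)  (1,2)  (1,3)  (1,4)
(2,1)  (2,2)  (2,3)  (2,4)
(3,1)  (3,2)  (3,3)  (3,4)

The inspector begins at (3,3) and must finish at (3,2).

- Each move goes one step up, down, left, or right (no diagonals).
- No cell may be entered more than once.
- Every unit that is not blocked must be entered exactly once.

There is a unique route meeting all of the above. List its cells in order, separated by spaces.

(3,3) (3,4) (2,4) (1,4) (1,3) (2,3) (2,2) (1,2) (1,1) (2,1) (3,1) (3,2)

Need to visit all 12 open cells exactly once, starting at (3,3) and ending at (3,2).
Cell (3,4) has only two open neighbours ((2,4) and (3,3)), so the path must pass straight through it: one of those is the cell it's entered from and the other is where it exits.
Route from (3,3): right to (3,4), 2× up (reaching (1,4)), left to (1,3), down to (2,3), left to (2,2), up to (1,2), left to (1,1), 2× down (reaching (3,1)), right to (3,2) — 11 moves in all.
Check: all 12 open cells covered.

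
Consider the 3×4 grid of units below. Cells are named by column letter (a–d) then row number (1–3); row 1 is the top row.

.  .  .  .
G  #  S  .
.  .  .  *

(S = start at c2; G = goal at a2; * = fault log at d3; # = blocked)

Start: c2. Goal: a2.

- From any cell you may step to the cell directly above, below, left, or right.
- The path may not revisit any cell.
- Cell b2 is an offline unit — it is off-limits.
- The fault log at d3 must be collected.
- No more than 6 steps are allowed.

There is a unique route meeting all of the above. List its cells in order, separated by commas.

c2, d2, d3, c3, b3, a3, a2

The budget equals the shortest possible length, so every move has to be on a shortest route through the required cells.
Route from c2: right 1 to d2, down 1 to d3, left 3 to a3, up 1 to a2 — 6 moves in all.
Check: all required cells visited; 6 ≤ 6 moves.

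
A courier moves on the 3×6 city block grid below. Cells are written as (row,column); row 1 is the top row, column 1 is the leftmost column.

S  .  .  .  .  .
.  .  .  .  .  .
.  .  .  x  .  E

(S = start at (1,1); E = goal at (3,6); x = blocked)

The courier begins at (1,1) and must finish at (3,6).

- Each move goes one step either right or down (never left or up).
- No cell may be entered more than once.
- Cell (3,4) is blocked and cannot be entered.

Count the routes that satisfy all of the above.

11

A right/down-only route from (1,1) to (3,6) makes exactly 2 down-moves and 5 right-moves in some order.
With no other constraints that would be C(7,2) = 21 routes.
Subtract routes through each blocked cell (inclusion–exclusion for overlaps): − through (3,4): 10 → 11.
That gives 11 routes.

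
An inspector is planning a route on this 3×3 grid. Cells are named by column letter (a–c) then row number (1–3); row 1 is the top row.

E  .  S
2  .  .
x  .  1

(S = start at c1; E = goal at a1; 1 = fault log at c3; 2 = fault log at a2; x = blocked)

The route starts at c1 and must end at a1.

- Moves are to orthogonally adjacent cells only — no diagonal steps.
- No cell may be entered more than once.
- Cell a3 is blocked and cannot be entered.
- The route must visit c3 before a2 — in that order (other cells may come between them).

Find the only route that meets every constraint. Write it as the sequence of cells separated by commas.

c1, c2, c3, b3, b2, a2, a1

The waypoints must appear in the order c3, a2, with no cell reused.
Route from c1: 2× down (reaching c3), left to b3, up to b2, left to a2, up to a1 — 6 moves in all.
Check: order respected (1 at step 2, 2 at step 5).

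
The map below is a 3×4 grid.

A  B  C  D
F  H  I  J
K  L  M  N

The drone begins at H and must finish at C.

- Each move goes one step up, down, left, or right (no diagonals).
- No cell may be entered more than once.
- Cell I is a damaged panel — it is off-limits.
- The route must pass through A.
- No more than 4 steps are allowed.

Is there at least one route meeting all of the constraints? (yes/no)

One route that works: H → F → A → B → C.

yes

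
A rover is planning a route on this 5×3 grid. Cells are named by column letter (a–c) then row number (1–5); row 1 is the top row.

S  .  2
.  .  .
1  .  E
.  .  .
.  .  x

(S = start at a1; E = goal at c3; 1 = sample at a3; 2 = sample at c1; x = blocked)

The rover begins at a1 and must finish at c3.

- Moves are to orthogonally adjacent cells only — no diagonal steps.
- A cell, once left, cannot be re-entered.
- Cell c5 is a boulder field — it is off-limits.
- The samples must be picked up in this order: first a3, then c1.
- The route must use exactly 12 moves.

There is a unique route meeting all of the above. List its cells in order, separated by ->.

The waypoints must appear in the order a3, c1, with no cell reused.
Route from a1: 4× down (reaching a5), right to b5, 4× up (reaching b1), right to c1, 2× down (reaching c3) — 12 moves in all.
Check: order respected (1 at step 2, 2 at step 10); 12 moves as required.

a1 -> a2 -> a3 -> a4 -> a5 -> b5 -> b4 -> b3 -> b2 -> b1 -> c1 -> c2 -> c3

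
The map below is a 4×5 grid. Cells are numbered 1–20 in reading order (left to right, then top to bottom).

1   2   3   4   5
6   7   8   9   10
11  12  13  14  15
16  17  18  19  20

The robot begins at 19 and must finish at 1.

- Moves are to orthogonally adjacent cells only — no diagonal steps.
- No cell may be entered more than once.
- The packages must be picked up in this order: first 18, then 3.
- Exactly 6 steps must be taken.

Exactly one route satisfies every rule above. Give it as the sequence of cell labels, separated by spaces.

The waypoints must appear in the order 18, 3, with no cell reused.
Route from 19: left to 18, 3× up (reaching 3), 2× left (reaching 1) — 6 moves in all.
Check: order respected (18 at step 1, 3 at step 4); 6 moves as required.

19 18 13 8 3 2 1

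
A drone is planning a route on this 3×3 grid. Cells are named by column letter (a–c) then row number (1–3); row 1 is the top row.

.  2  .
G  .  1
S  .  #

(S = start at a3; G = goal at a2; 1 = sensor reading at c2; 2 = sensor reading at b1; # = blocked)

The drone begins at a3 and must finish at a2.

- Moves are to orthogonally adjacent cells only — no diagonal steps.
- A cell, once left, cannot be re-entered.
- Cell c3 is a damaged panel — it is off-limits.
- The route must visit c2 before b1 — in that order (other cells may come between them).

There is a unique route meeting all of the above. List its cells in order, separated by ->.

a3 -> b3 -> b2 -> c2 -> c1 -> b1 -> a1 -> a2

The waypoints must appear in the order c2, b1, with no cell reused.
Route from a3: right 1 to b3, up 1 to b2, right 1 to c2, up 1 to c1, left 2 to a1, down 1 to a2 — 7 moves in all.
Check: order respected (1 at step 3, 2 at step 5).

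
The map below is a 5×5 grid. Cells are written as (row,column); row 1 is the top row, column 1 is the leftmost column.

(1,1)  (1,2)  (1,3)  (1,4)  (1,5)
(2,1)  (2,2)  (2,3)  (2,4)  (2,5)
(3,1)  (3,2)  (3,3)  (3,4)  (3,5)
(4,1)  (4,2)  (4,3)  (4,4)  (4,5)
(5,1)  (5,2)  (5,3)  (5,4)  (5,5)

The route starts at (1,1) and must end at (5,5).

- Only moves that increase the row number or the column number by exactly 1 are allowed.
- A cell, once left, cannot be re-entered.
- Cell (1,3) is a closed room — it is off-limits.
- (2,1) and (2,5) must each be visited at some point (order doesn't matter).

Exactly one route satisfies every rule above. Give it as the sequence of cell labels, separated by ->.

Moves only go right or down, so the column and row indices never decrease.
Route from (1,1): down 1 to (2,1), right 4 to (2,5), down 3 to (5,5) — 8 moves in all.
Check: all required cells visited.

(1,1) -> (2,1) -> (2,2) -> (2,3) -> (2,4) -> (2,5) -> (3,5) -> (4,5) -> (5,5)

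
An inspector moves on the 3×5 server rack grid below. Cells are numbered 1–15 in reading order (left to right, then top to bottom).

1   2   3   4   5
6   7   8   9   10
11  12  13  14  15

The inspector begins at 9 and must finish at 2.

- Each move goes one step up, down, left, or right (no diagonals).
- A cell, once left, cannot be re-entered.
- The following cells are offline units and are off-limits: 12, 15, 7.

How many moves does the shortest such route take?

The Manhattan distance from 9 to 2 is |2−1| + |4−2| = 3, so at least 3 moves are needed.
A route of 3 moves achieves this: 9 → 4 → 3 → 2.
Since 3 matches the lower bound, it is optimal.

3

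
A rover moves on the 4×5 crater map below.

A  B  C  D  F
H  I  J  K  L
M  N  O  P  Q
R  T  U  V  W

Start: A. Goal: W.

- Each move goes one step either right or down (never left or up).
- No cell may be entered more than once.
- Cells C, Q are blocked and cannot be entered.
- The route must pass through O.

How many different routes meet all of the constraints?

A right/down-only route from A to W makes exactly 3 down-moves and 4 right-moves in some order.
With no other constraints that would be C(7,3) = 35 routes.
Split at O and multiply the segment counts (each segment already excludes blocked cells): A→O: 5; O→W: 2; product = 10.
That gives 10 routes.

10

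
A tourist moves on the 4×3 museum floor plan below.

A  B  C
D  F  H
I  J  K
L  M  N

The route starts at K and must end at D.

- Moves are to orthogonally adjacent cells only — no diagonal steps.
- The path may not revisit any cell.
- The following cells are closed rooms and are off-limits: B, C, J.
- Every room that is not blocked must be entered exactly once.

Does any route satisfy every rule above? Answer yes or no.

Cell A has only one open neighbour but is neither the start nor the goal, so a Hamiltonian route would have to both enter and leave it through the same neighbour — impossible without revisiting.

no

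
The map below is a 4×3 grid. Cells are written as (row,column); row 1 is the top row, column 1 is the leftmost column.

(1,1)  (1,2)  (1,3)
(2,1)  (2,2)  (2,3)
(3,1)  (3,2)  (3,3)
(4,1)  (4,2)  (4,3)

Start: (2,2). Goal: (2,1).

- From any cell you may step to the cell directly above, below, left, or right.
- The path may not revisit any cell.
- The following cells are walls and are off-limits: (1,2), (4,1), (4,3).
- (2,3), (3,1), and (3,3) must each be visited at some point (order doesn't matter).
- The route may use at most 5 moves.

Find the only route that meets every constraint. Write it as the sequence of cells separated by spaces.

Any route must reach (2,3), (3,1), and (3,3) and still end at (2,1) within 5 moves, so the order of the required stops is forced.
Route from (2,2): right to (2,3), down to (3,3), 2× left (reaching (3,1)), up to (2,1) — 5 moves in all.
Check: all required cells visited; 5 ≤ 5 moves.

(2,2) (2,3) (3,3) (3,2) (3,1) (2,1)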